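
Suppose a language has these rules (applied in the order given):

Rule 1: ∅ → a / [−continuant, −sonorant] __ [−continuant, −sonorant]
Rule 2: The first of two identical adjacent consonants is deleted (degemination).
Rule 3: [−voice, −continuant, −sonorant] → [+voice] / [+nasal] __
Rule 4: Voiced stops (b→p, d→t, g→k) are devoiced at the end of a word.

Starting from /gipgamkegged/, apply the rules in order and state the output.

Rule 1 (stop-cluster a-epenthesis): /p/ and /g/ form a stop–stop cluster, so [a] is inserted between them. /g/ and /g/ form a stop–stop cluster, so [a] is inserted between them. /gipgamkegged/ → gipagamkegaged.
Rule 2 (degemination): no segment meets the environment; /gipagamkegaged/ is unchanged.
Rule 3 (post-nasal voicing): /k/ is a voiceless stop immediately after the nasal /m/, so it voices to [g]. /gipagamkegaged/ → gipagamgegaged.
Rule 4 (final devoicing): /d/ is a voiced stop in word-final position, so it devoices to [t]. /gipagamgegaged/ → gipagamgegaget.

gipagamgegaget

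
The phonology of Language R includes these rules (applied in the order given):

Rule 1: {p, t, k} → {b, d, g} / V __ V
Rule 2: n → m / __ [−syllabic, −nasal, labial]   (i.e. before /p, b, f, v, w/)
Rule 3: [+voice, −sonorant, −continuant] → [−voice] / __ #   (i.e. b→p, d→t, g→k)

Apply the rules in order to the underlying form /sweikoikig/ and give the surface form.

sweigoigik

Rule 1 (intervocalic voicing): /k/ is a voiceless stop between vowels /i/ and /o/, so it voices to [g]. /k/ is a voiceless stop between vowels /i/ and /i/, so it voices to [g]. /sweikoikig/ → sweigoigig.
Rule 2 (nasal place assimilation): no segment meets the environment; /sweigoigig/ is unchanged.
Rule 3 (final devoicing): /g/ is a voiced stop in word-final position, so it devoices to [k]. /sweigoigig/ → sweigoigik.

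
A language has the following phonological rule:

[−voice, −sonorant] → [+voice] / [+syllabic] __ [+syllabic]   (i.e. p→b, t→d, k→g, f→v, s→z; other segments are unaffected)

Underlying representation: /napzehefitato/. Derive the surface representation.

Scanning /napzehefitato/: /p/ at position 3 is not in the conditioning environment; /f/ is a voiceless obstruent between vowels /e/ and /i/, so it voices to [v]; /t/ is a voiceless obstruent between vowels /i/ and /a/, so it voices to [d]; /t/ is a voiceless obstruent between vowels /a/ and /o/, so it voices to [d].
Result: [napzehevidado].

napzehevidado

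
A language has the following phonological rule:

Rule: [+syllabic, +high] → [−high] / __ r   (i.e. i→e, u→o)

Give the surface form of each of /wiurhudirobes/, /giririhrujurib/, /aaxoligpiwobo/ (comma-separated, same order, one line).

wiorhuderobes, gererihrujorib, aaxoligpiwobo

/wiurhudirobes/: /u/ is a high vowel immediately before /r/, so it lowers to [o]. /i/ is a high vowel immediately before /r/, so it lowers to [e]. → [wiorhuderobes].
/giririhrujurib/: /i/ is a high vowel immediately before /r/, so it lowers to [e]. /i/ is a high vowel immediately before /r/, so it lowers to [e]. /u/ is a high vowel immediately before /r/, so it lowers to [o]. → [gererihrujorib].
/aaxoligpiwobo/: the rule's environment is not met; surfaces unchanged as [aaxoligpiwobo].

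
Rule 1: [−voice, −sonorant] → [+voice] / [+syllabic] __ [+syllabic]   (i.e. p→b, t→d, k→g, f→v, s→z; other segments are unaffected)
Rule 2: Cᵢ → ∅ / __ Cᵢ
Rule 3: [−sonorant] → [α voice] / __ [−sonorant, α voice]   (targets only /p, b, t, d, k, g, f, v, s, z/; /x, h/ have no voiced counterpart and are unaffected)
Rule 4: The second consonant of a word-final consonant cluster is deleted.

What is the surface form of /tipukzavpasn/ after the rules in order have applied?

Rule 1 (intervocalic voicing): /p/ is a voiceless obstruent between vowels /i/ and /u/, so it voices to [b]. /tipukzavpasn/ → tibukzavpasn.
Rule 2 (degemination): no segment meets the environment; /tibukzavpasn/ is unchanged.
Rule 3 (regressive voicing assimilation): /k/ precedes the voiced obstruent /z/, so it voices to [g] by assimilation. /v/ precedes the voiceless obstruent /p/, so it devoices to [f] by assimilation. /tibukzavpasn/ → tibugzafpasn.
Rule 4 (final cluster simplification): /n/ is the second consonant of a word-final cluster /sn/, so it deletes. /tibugzafpasn/ → tibugzafpas.

tibugzafpas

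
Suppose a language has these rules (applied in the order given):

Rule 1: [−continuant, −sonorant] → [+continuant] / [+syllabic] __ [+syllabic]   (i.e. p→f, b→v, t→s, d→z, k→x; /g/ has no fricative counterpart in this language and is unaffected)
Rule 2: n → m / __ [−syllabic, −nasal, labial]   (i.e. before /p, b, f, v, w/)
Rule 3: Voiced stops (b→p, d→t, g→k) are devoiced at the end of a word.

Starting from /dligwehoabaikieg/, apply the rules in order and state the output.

Rule 1 (intervocalic spirantization): /b/ is a stop between vowels /a/ and /a/, so it spirantizes to the fricative [v]. /k/ is a stop between vowels /i/ and /i/, so it spirantizes to the fricative [x]. /dligwehoabaikieg/ → dligwehoavaixieg.
Rule 2 (nasal place assimilation): no segment meets the environment; /dligwehoavaixieg/ is unchanged.
Rule 3 (final devoicing): /g/ is a voiced stop in word-final position, so it devoices to [k]. /dligwehoavaixieg/ → dligwehoavaixiek.

dligwehoavaixiek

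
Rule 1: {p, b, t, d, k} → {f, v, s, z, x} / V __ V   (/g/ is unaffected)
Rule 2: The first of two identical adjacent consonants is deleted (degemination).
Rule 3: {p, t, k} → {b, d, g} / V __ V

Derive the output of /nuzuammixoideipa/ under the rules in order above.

nuzuamixoizeifa

Rule 1 (intervocalic spirantization): /d/ is a stop between vowels /i/ and /e/, so it spirantizes to the fricative [z]. /p/ is a stop between vowels /i/ and /a/, so it spirantizes to the fricative [f]. /nuzuammixoideipa/ → nuzuammixoizeifa.
Rule 2 (degemination): /mm/ is a geminate; the first /m/ deletes. /nuzuammixoizeifa/ → nuzuamixoizeifa.
Rule 3 (intervocalic voicing): no segment meets the environment; /nuzuamixoizeifa/ is unchanged.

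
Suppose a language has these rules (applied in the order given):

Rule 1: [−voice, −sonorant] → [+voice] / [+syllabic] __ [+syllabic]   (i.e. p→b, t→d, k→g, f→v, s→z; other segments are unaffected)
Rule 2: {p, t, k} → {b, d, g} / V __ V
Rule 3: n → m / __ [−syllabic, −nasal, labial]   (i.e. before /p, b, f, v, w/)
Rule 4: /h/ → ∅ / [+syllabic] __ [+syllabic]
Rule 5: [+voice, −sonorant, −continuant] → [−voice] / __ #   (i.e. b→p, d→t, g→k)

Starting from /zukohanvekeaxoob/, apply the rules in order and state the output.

Rule 1 (intervocalic voicing): /k/ is a voiceless obstruent between vowels /u/ and /o/, so it voices to [g]. /k/ is a voiceless obstruent between vowels /e/ and /e/, so it voices to [g]. /zukohanvekeaxoob/ → zugohanvegeaxoob.
Rule 2 (intervocalic voicing): no segment meets the environment; /zugohanvegeaxoob/ is unchanged.
Rule 3 (nasal place assimilation): /n/ precedes the labial consonant /v/, so it assimilates in place to [m]. /zugohanvegeaxoob/ → zugohamvegeaxoob.
Rule 4 (intervocalic h-deletion): /h/ occurs between vowels /o/ and /a/, so it deletes. /zugohamvegeaxoob/ → zugoamvegeaxoob.
Rule 5 (final devoicing): /b/ is a voiced stop in word-final position, so it devoices to [p]. /zugoamvegeaxoob/ → zugoamvegeaxoop.

zugoamvegeaxoop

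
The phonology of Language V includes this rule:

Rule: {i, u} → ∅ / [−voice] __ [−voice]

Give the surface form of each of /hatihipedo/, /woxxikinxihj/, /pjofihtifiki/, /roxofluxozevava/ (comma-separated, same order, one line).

hathpedo, woxxkinxhj, pjofhtfki, roxofluxozevava

/hatihipedo/: /i/ is a high vowel flanked by voiceless consonants /t/ and /h/, so it deletes. /i/ is a high vowel flanked by voiceless consonants /h/ and /p/, so it deletes. → [hathpedo].
/woxxikinxihj/: /i/ is a high vowel flanked by voiceless consonants /x/ and /k/, so it deletes. /i/ is a high vowel flanked by voiceless consonants /x/ and /h/, so it deletes. → [woxxkinxhj].
/pjofihtifiki/: /i/ is a high vowel flanked by voiceless consonants /f/ and /h/, so it deletes. /i/ is a high vowel flanked by voiceless consonants /t/ and /f/, so it deletes. /i/ is a high vowel flanked by voiceless consonants /f/ and /k/, so it deletes. → [pjofhtfki].
/roxofluxozevava/: the rule's environment is not met; surfaces unchanged as [roxofluxozevava].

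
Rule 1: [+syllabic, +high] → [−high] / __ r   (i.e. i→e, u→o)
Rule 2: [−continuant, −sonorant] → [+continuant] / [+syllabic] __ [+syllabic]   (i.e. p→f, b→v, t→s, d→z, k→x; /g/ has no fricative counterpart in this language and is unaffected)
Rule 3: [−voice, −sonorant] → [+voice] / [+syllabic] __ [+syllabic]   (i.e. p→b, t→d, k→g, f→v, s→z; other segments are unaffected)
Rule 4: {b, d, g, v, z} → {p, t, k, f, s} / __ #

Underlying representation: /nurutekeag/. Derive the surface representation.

Rule 1 (pre-rhotic lowering): /u/ is a high vowel immediately before /r/, so it lowers to [o]. /nurutekeag/ → norutekeag.
Rule 2 (intervocalic spirantization): /t/ is a stop between vowels /u/ and /e/, so it spirantizes to the fricative [s]. /k/ is a stop between vowels /e/ and /e/, so it spirantizes to the fricative [x]. /norutekeag/ → norusexeag.
Rule 3 (intervocalic voicing): /s/ is a voiceless obstruent between vowels /u/ and /e/, so it voices to [z]. /norusexeag/ → noruzexeag.
Rule 4 (final devoicing): /g/ is a voiced obstruent in word-final position, so it devoices to [k]. /noruzexeag/ → noruzexeak.

noruzexeak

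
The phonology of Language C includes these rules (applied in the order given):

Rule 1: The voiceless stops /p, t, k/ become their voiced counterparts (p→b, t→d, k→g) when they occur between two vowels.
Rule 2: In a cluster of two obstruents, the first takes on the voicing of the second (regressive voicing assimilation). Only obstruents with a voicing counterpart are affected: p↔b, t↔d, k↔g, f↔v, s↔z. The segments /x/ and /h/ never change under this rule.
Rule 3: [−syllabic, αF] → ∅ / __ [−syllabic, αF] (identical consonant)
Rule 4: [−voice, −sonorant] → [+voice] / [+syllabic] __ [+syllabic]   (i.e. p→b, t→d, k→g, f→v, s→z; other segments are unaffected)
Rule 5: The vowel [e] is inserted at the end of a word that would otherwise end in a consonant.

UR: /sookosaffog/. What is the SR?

soogozavoge

Rule 1 (intervocalic voicing): /k/ is a voiceless stop between vowels /o/ and /o/, so it voices to [g]. /sookosaffog/ → soogosaffog.
Rule 2 (regressive voicing assimilation): no segment meets the environment; /soogosaffog/ is unchanged.
Rule 3 (degemination): /ff/ is a geminate; the first /f/ deletes. /soogosaffog/ → soogosafog.
Rule 4 (intervocalic voicing): /s/ is a voiceless obstruent between vowels /o/ and /a/, so it voices to [z]. /f/ is a voiceless obstruent between vowels /a/ and /o/, so it voices to [v]. /soogosafog/ → soogozavog.
Rule 5 (final e-epenthesis): the form ends in the consonant /g/, so [e] is inserted word-finally. /soogozavog/ → soogozavoge.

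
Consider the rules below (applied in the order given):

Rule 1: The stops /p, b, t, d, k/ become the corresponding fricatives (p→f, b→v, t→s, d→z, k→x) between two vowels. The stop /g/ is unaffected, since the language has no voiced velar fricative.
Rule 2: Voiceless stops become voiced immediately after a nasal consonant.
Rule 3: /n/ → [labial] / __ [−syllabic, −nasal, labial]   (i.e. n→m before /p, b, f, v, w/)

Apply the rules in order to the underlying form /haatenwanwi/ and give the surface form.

Rule 1 (intervocalic spirantization): /t/ is a stop between vowels /a/ and /e/, so it spirantizes to the fricative [s]. /haatenwanwi/ → haasenwanwi.
Rule 2 (post-nasal voicing): no segment meets the environment; /haasenwanwi/ is unchanged.
Rule 3 (nasal place assimilation): /n/ precedes the labial consonant /w/, so it assimilates in place to [m]. /n/ precedes the labial consonant /w/, so it assimilates in place to [m]. /haasenwanwi/ → haasemwamwi.

haasemwamwi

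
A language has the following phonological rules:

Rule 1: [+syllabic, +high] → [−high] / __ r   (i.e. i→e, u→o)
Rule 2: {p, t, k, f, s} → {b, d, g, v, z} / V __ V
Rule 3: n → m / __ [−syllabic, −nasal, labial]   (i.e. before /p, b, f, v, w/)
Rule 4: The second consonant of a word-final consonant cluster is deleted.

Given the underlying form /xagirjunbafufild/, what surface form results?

Rule 1 (pre-rhotic lowering): /i/ is a high vowel immediately before /r/, so it lowers to [e]. /xagirjunbafufild/ → xagerjunbafufild.
Rule 2 (intervocalic voicing): /f/ is a voiceless obstruent between vowels /a/ and /u/, so it voices to [v]. /f/ is a voiceless obstruent between vowels /u/ and /i/, so it voices to [v]. /xagerjunbafufild/ → xagerjunbavuvild.
Rule 3 (nasal place assimilation): /n/ precedes the labial consonant /b/, so it assimilates in place to [m]. /xagerjunbavuvild/ → xagerjumbavuvild.
Rule 4 (final cluster simplification): /d/ is the second consonant of a word-final cluster /ld/, so it deletes. /xagerjumbavuvild/ → xagerjumbavuvil.

xagerjumbavuvil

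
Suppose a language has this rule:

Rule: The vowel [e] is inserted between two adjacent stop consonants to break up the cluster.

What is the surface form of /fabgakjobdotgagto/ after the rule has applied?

/b/ and /g/ form a stop–stop cluster, so [e] is inserted between them.
/b/ and /d/ form a stop–stop cluster, so [e] is inserted between them.
/t/ and /g/ form a stop–stop cluster, so [e] is inserted between them.
/g/ and /t/ form a stop–stop cluster, so [e] is inserted between them.
Surface form: [fabegakjobedotegageto].

fabegakjobedotegageto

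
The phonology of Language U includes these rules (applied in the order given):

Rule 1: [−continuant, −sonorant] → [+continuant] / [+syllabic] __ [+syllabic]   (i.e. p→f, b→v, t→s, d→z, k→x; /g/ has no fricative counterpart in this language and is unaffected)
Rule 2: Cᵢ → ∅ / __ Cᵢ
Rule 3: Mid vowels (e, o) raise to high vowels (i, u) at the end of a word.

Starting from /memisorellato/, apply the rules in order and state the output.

memisorelasu

Rule 1 (intervocalic spirantization): /t/ is a stop between vowels /a/ and /o/, so it spirantizes to the fricative [s]. /memisorellato/ → memisorellaso.
Rule 2 (degemination): /ll/ is a geminate; the first /l/ deletes. /memisorellaso/ → memisorelaso.
Rule 3 (final vowel raising): /o/ is a mid vowel in word-final position, so it raises to [u]. /memisorelaso/ → memisorelasu.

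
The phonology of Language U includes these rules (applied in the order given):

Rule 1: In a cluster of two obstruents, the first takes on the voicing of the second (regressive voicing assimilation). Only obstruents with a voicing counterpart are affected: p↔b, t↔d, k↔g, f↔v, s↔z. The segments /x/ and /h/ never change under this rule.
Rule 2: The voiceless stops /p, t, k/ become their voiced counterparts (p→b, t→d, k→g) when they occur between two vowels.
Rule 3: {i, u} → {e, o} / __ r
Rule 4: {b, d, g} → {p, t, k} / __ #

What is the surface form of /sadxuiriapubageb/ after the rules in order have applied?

satxueriabubagep

Rule 1 (regressive voicing assimilation): /d/ precedes the voiceless obstruent /x/, so it devoices to [t] by assimilation. /sadxuiriapubageb/ → satxuiriapubageb.
Rule 2 (intervocalic voicing): /p/ is a voiceless stop between vowels /a/ and /u/, so it voices to [b]. /satxuiriapubageb/ → satxuiriabubageb.
Rule 3 (pre-rhotic lowering): /i/ is a high vowel immediately before /r/, so it lowers to [e]. /satxuiriabubageb/ → satxueriabubageb.
Rule 4 (final devoicing): /b/ is a voiced stop in word-final position, so it devoices to [p]. /satxueriabubageb/ → satxueriabubagep.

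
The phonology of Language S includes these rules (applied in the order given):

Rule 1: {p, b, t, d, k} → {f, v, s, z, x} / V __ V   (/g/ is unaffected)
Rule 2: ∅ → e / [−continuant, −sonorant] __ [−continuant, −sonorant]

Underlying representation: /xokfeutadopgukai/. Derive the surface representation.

xokfeusazopeguxai

Rule 1 (intervocalic spirantization): /t/ is a stop between vowels /u/ and /a/, so it spirantizes to the fricative [s]. /d/ is a stop between vowels /a/ and /o/, so it spirantizes to the fricative [z]. /k/ is a stop between vowels /u/ and /a/, so it spirantizes to the fricative [x]. /xokfeutadopgukai/ → xokfeusazopguxai.
Rule 2 (stop-cluster e-epenthesis): /p/ and /g/ form a stop–stop cluster, so [e] is inserted between them. /xokfeusazopguxai/ → xokfeusazopeguxai.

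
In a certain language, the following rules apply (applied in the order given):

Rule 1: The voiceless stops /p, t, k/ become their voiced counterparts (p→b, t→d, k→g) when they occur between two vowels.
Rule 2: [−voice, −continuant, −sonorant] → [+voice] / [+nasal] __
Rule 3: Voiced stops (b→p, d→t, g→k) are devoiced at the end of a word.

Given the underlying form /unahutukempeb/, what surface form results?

Rule 1 (intervocalic voicing): /t/ is a voiceless stop between vowels /u/ and /u/, so it voices to [d]. /k/ is a voiceless stop between vowels /u/ and /e/, so it voices to [g]. /unahutukempeb/ → unahudugempeb.
Rule 2 (post-nasal voicing): /p/ is a voiceless stop immediately after the nasal /m/, so it voices to [b]. /unahudugempeb/ → unahudugembeb.
Rule 3 (final devoicing): /b/ is a voiced stop in word-final position, so it devoices to [p]. /unahudugembeb/ → unahudugembep.

unahudugembep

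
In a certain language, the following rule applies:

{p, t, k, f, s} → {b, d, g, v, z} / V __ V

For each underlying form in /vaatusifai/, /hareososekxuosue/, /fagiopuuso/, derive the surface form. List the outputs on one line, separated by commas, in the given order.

vaaduzivai, hareozozekxuozue, fagiobuuzo

/vaatusifai/: /t/ is a voiceless obstruent between vowels /a/ and /u/, so it voices to [d]. /s/ is a voiceless obstruent between vowels /u/ and /i/, so it voices to [z]. /f/ is a voiceless obstruent between vowels /i/ and /a/, so it voices to [v]. → [vaaduzivai].
/hareososekxuosue/: /s/ is a voiceless obstruent between vowels /o/ and /o/, so it voices to [z]. /s/ is a voiceless obstruent between vowels /o/ and /e/, so it voices to [z]. /s/ is a voiceless obstruent between vowels /o/ and /u/, so it voices to [z]. → [hareozozekxuozue].
/fagiopuuso/: /p/ is a voiceless obstruent between vowels /o/ and /u/, so it voices to [b]. /s/ is a voiceless obstruent between vowels /u/ and /o/, so it voices to [z]. → [fagiobuuzo].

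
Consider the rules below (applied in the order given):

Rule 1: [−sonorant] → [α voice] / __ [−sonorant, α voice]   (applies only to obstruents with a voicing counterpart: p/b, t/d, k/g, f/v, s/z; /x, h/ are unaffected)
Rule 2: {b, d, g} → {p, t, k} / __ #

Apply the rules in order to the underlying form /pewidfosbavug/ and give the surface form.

pewitfozbavuk

Rule 1 (regressive voicing assimilation): /d/ precedes the voiceless obstruent /f/, so it devoices to [t] by assimilation. /s/ precedes the voiced obstruent /b/, so it voices to [z] by assimilation. /pewidfosbavug/ → pewitfozbavug.
Rule 2 (final devoicing): /g/ is a voiced stop in word-final position, so it devoices to [k]. /pewitfozbavug/ → pewitfozbavuk.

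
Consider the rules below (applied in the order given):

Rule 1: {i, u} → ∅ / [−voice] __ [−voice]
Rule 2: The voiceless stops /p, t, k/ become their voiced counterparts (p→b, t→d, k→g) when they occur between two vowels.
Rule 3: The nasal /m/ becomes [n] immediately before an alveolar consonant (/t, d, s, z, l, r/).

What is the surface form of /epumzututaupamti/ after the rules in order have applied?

ebunzuttaubanti

Rule 1 (high vowel syncope): /u/ is a high vowel flanked by voiceless consonants /t/ and /t/, so it deletes. /epumzututaupamti/ → epumzuttaupamti.
Rule 2 (intervocalic voicing): /p/ is a voiceless stop between vowels /e/ and /u/, so it voices to [b]. /p/ is a voiceless stop between vowels /u/ and /a/, so it voices to [b]. /epumzuttaupamti/ → ebumzuttaubamti.
Rule 3 (nasal place assimilation): /m/ precedes the alveolar consonant /z/, so it assimilates in place to [n]. /m/ precedes the alveolar consonant /t/, so it assimilates in place to [n]. /ebumzuttaubamti/ → ebunzuttaubanti.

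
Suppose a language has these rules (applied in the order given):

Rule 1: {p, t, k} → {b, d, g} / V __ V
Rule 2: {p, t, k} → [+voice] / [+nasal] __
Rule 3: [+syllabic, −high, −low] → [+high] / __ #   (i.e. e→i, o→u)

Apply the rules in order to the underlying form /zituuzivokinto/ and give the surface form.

ziduuzivogindu

Rule 1 (intervocalic voicing): /t/ is a voiceless stop between vowels /i/ and /u/, so it voices to [d]. /k/ is a voiceless stop between vowels /o/ and /i/, so it voices to [g]. /zituuzivokinto/ → ziduuzivoginto.
Rule 2 (post-nasal voicing): /t/ is a voiceless stop immediately after the nasal /n/, so it voices to [d]. /ziduuzivoginto/ → ziduuzivogindo.
Rule 3 (final vowel raising): /o/ is a mid vowel in word-final position, so it raises to [u]. /ziduuzivogindo/ → ziduuzivogindu.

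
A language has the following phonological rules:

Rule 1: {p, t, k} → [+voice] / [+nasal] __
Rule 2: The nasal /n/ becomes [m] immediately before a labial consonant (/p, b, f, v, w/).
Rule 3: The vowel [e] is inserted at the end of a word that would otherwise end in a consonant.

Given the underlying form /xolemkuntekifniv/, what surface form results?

Rule 1 (post-nasal voicing): /k/ is a voiceless stop immediately after the nasal /m/, so it voices to [g]. /t/ is a voiceless stop immediately after the nasal /n/, so it voices to [d]. /xolemkuntekifniv/ → xolemgundekifniv.
Rule 2 (nasal place assimilation): no segment meets the environment; /xolemgundekifniv/ is unchanged.
Rule 3 (final e-epenthesis): the form ends in the consonant /v/, so [e] is inserted word-finally. /xolemgundekifniv/ → xolemgundekifnive.

xolemgundekifnive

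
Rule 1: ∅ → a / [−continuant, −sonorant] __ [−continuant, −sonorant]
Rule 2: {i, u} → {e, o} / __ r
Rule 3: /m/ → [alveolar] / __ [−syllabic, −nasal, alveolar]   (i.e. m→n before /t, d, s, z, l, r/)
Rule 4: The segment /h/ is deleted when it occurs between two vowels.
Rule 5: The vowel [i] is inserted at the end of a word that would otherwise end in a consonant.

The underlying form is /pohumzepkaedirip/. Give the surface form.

pounzepakaederipi

Rule 1 (stop-cluster a-epenthesis): /p/ and /k/ form a stop–stop cluster, so [a] is inserted between them. /pohumzepkaedirip/ → pohumzepakaedirip.
Rule 2 (pre-rhotic lowering): /i/ is a high vowel immediately before /r/, so it lowers to [e]. /pohumzepakaedirip/ → pohumzepakaederip.
Rule 3 (nasal place assimilation): /m/ precedes the alveolar consonant /z/, so it assimilates in place to [n]. /pohumzepakaederip/ → pohunzepakaederip.
Rule 4 (intervocalic h-deletion): /h/ occurs between vowels /o/ and /u/, so it deletes. /pohunzepakaederip/ → pounzepakaederip.
Rule 5 (final i-epenthesis): the form ends in the consonant /p/, so [i] is inserted word-finally. /pounzepakaederip/ → pounzepakaederipi.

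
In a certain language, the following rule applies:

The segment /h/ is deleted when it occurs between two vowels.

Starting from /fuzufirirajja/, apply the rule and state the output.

No segment of /fuzufirirajja/ meets the structural description of the rule, so the form surfaces unchanged.

fuzufirirajja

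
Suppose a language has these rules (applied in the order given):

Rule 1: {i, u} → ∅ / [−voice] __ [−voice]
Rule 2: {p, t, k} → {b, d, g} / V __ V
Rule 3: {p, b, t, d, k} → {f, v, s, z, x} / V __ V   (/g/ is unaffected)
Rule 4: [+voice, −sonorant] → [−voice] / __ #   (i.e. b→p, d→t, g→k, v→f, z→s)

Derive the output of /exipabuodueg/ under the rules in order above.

expavuozuek

Rule 1 (high vowel syncope): /i/ is a high vowel flanked by voiceless consonants /x/ and /p/, so it deletes. /exipabuodueg/ → expabuodueg.
Rule 2 (intervocalic voicing): no segment meets the environment; /expabuodueg/ is unchanged.
Rule 3 (intervocalic spirantization): /b/ is a stop between vowels /a/ and /u/, so it spirantizes to the fricative [v]. /d/ is a stop between vowels /o/ and /u/, so it spirantizes to the fricative [z]. /expabuodueg/ → expavuozueg.
Rule 4 (final devoicing): /g/ is a voiced obstruent in word-final position, so it devoices to [k]. /expavuozueg/ → expavuozuek.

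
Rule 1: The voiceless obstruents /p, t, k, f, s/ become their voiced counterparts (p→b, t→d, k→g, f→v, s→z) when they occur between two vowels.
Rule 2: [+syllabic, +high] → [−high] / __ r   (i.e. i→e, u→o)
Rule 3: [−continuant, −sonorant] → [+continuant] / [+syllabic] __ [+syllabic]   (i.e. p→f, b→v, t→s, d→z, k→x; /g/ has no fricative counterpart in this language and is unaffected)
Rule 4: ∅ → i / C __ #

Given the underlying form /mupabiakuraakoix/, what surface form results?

Rule 1 (intervocalic voicing): /p/ is a voiceless obstruent between vowels /u/ and /a/, so it voices to [b]. /k/ is a voiceless obstruent between vowels /a/ and /u/, so it voices to [g]. /k/ is a voiceless obstruent between vowels /a/ and /o/, so it voices to [g]. /mupabiakuraakoix/ → mubabiaguraagoix.
Rule 2 (pre-rhotic lowering): /u/ is a high vowel immediately before /r/, so it lowers to [o]. /mubabiaguraagoix/ → mubabiagoraagoix.
Rule 3 (intervocalic spirantization): /b/ is a stop between vowels /u/ and /a/, so it spirantizes to the fricative [v]. /b/ is a stop between vowels /a/ and /i/, so it spirantizes to the fricative [v]. /mubabiagoraagoix/ → muvaviagoraagoix.
Rule 4 (final i-epenthesis): the form ends in the consonant /x/, so [i] is inserted word-finally. /muvaviagoraagoix/ → muvaviagoraagoixi.

muvaviagoraagoixi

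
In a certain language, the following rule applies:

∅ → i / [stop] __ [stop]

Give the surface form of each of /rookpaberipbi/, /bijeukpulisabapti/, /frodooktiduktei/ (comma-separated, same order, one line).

/rookpaberipbi/: /k/ and /p/ form a stop–stop cluster, so [i] is inserted between them. /p/ and /b/ form a stop–stop cluster, so [i] is inserted between them. → [rookipaberipibi].
/bijeukpulisabapti/: /k/ and /p/ form a stop–stop cluster, so [i] is inserted between them. /p/ and /t/ form a stop–stop cluster, so [i] is inserted between them. → [bijeukipulisabapiti].
/frodooktiduktei/: /k/ and /t/ form a stop–stop cluster, so [i] is inserted between them. /k/ and /t/ form a stop–stop cluster, so [i] is inserted between them. → [frodookitidukitei].

rookipaberipibi, bijeukipulisabapiti, frodookitidukitei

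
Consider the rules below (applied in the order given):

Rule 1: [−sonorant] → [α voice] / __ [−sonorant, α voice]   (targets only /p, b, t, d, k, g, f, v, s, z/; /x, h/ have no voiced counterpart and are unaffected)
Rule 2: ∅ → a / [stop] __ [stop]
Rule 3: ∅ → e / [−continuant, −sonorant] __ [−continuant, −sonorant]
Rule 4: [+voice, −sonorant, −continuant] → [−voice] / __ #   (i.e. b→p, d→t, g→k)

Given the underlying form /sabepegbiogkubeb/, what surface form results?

sabepegabiokakubep

Rule 1 (regressive voicing assimilation): /g/ precedes the voiceless obstruent /k/, so it devoices to [k] by assimilation. /sabepegbiogkubeb/ → sabepegbiokkubeb.
Rule 2 (stop-cluster a-epenthesis): /g/ and /b/ form a stop–stop cluster, so [a] is inserted between them. /k/ and /k/ form a stop–stop cluster, so [a] is inserted between them. /sabepegbiokkubeb/ → sabepegabiokakubeb.
Rule 3 (stop-cluster e-epenthesis): no segment meets the environment; /sabepegabiokakubeb/ is unchanged.
Rule 4 (final devoicing): /b/ is a voiced stop in word-final position, so it devoices to [p]. /sabepegabiokakubeb/ → sabepegabiokakubep.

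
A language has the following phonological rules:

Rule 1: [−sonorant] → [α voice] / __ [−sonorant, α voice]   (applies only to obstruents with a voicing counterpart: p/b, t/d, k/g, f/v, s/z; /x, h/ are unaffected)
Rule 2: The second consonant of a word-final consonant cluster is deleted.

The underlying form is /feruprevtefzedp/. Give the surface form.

ferupreftevzet

Rule 1 (regressive voicing assimilation): /v/ precedes the voiceless obstruent /t/, so it devoices to [f] by assimilation. /f/ precedes the voiced obstruent /z/, so it voices to [v] by assimilation. /d/ precedes the voiceless obstruent /p/, so it devoices to [t] by assimilation. /feruprevtefzedp/ → ferupreftevzetp.
Rule 2 (final cluster simplification): /p/ is the second consonant of a word-final cluster /tp/, so it deletes. /ferupreftevzetp/ → ferupreftevzet.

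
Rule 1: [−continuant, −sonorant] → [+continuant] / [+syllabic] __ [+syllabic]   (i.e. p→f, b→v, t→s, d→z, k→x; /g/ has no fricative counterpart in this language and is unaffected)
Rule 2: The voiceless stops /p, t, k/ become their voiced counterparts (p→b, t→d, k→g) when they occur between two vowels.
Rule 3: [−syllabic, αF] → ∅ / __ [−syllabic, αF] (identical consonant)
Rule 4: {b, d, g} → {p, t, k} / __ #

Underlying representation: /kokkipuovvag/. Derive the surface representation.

kokifuovak

Rule 1 (intervocalic spirantization): /p/ is a stop between vowels /i/ and /u/, so it spirantizes to the fricative [f]. /kokkipuovvag/ → kokkifuovvag.
Rule 2 (intervocalic voicing): no segment meets the environment; /kokkifuovvag/ is unchanged.
Rule 3 (degemination): /kk/ is a geminate; the first /k/ deletes. /vv/ is a geminate; the first /v/ deletes. /kokkifuovvag/ → kokifuovag.
Rule 4 (final devoicing): /g/ is a voiced stop in word-final position, so it devoices to [k]. /kokifuovag/ → kokifuovak.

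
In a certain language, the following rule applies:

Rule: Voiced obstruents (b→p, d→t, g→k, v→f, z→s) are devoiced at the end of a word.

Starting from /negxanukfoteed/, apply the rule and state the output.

Scanning /negxanukfoteed/: /g/ at position 3 is not in the conditioning environment; /d/ is a voiced obstruent in word-final position, so it devoices to [t].
Result: [negxanukfoteet].

negxanukfoteet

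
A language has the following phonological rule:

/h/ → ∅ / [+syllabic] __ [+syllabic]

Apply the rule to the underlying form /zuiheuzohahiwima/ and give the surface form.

/h/ occurs between vowels /i/ and /e/, so it deletes.
/h/ occurs between vowels /o/ and /a/, so it deletes.
/h/ occurs between vowels /a/ and /i/, so it deletes.
Surface form: [zuieuzoaiwima].

zuieuzoaiwima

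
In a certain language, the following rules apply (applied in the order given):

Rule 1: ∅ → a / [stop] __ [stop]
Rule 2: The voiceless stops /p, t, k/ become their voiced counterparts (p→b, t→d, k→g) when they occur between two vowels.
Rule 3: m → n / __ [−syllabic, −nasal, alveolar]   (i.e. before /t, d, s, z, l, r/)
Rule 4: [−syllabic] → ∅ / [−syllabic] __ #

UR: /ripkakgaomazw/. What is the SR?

ribagagagaomaz

Rule 1 (stop-cluster a-epenthesis): /p/ and /k/ form a stop–stop cluster, so [a] is inserted between them. /k/ and /g/ form a stop–stop cluster, so [a] is inserted between them. /ripkakgaomazw/ → ripakakagaomazw.
Rule 2 (intervocalic voicing): /p/ is a voiceless stop between vowels /i/ and /a/, so it voices to [b]. /k/ is a voiceless stop between vowels /a/ and /a/, so it voices to [g]. /k/ is a voiceless stop between vowels /a/ and /a/, so it voices to [g]. /ripakakagaomazw/ → ribagagagaomazw.
Rule 3 (nasal place assimilation): no segment meets the environment; /ribagagagaomazw/ is unchanged.
Rule 4 (final cluster simplification): /w/ is the second consonant of a word-final cluster /zw/, so it deletes. /ribagagagaomazw/ → ribagagagaomaz.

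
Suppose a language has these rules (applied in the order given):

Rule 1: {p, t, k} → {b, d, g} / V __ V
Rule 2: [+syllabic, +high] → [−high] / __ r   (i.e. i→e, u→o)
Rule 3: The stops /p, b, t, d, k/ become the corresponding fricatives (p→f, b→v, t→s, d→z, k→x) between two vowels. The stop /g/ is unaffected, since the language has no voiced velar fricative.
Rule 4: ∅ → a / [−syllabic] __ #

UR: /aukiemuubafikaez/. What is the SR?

augiemuuvafigaeza

Rule 1 (intervocalic voicing): /k/ is a voiceless stop between vowels /u/ and /i/, so it voices to [g]. /k/ is a voiceless stop between vowels /i/ and /a/, so it voices to [g]. /aukiemuubafikaez/ → augiemuubafigaez.
Rule 2 (pre-rhotic lowering): no segment meets the environment; /augiemuubafigaez/ is unchanged.
Rule 3 (intervocalic spirantization): /b/ is a stop between vowels /u/ and /a/, so it spirantizes to the fricative [v]. /augiemuubafigaez/ → augiemuuvafigaez.
Rule 4 (final a-epenthesis): the form ends in the consonant /z/, so [a] is inserted word-finally. /augiemuuvafigaez/ → augiemuuvafigaeza.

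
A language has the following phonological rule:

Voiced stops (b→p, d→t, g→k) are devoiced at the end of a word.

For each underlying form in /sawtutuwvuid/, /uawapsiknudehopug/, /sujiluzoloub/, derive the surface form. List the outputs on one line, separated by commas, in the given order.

sawtutuwvuit, uawapsiknudehopuk, sujiluzoloup

/sawtutuwvuid/: /d/ is a voiced stop in word-final position, so it devoices to [t]. → [sawtutuwvuit].
/uawapsiknudehopug/: /g/ is a voiced stop in word-final position, so it devoices to [k]. → [uawapsiknudehopuk].
/sujiluzoloub/: /b/ is a voiced stop in word-final position, so it devoices to [p]. → [sujiluzoloup].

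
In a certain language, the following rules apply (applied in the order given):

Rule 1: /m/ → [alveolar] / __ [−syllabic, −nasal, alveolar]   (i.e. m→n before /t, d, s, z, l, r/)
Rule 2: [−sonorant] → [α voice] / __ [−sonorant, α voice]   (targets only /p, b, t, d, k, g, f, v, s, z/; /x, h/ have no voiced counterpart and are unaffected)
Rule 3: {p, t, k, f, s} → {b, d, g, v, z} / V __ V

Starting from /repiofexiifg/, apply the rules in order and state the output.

rebiovexiivg

Rule 1 (nasal place assimilation): no segment meets the environment; /repiofexiifg/ is unchanged.
Rule 2 (regressive voicing assimilation): /f/ precedes the voiced obstruent /g/, so it voices to [v] by assimilation. /repiofexiifg/ → repiofexiivg.
Rule 3 (intervocalic voicing): /p/ is a voiceless obstruent between vowels /e/ and /i/, so it voices to [b]. /f/ is a voiceless obstruent between vowels /o/ and /e/, so it voices to [v]. /repiofexiivg/ → rebiovexiivg.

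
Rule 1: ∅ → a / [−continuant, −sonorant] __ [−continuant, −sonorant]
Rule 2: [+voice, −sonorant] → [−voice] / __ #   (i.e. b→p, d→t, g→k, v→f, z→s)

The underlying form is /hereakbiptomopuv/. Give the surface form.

Rule 1 (stop-cluster a-epenthesis): /k/ and /b/ form a stop–stop cluster, so [a] is inserted between them. /p/ and /t/ form a stop–stop cluster, so [a] is inserted between them. /hereakbiptomopuv/ → hereakabipatomopuv.
Rule 2 (final devoicing): /v/ is a voiced obstruent in word-final position, so it devoices to [f]. /hereakabipatomopuv/ → hereakabipatomopuf.

hereakabipatomopuf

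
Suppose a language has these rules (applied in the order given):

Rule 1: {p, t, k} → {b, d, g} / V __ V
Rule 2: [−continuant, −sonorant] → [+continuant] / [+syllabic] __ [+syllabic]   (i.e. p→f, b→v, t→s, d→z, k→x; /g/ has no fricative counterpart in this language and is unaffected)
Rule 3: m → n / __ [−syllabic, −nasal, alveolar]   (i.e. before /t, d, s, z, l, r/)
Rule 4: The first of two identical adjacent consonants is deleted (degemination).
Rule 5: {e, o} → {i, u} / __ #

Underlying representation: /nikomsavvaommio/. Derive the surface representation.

Rule 1 (intervocalic voicing): /k/ is a voiceless stop between vowels /i/ and /o/, so it voices to [g]. /nikomsavvaommio/ → nigomsavvaommio.
Rule 2 (intervocalic spirantization): no segment meets the environment; /nigomsavvaommio/ is unchanged.
Rule 3 (nasal place assimilation): /m/ precedes the alveolar consonant /s/, so it assimilates in place to [n]. /nigomsavvaommio/ → nigonsavvaommio.
Rule 4 (degemination): /vv/ is a geminate; the first /v/ deletes. /mm/ is a geminate; the first /m/ deletes. /nigonsavvaommio/ → nigonsavaomio.
Rule 5 (final vowel raising): /o/ is a mid vowel in word-final position, so it raises to [u]. /nigonsavaomio/ → nigonsavaomiu.

nigonsavaomiu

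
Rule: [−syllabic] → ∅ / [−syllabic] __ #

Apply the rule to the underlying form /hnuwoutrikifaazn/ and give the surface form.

/n/ is the second consonant of a word-final cluster /zn/, so it deletes.
The other instances of /h/, /n/, /w/, /t/, /r/, /k/, /f/, /z/ do not occur in the required environment and remain unchanged.
Surface form: [hnuwoutrikifaaz].

hnuwoutrikifaaz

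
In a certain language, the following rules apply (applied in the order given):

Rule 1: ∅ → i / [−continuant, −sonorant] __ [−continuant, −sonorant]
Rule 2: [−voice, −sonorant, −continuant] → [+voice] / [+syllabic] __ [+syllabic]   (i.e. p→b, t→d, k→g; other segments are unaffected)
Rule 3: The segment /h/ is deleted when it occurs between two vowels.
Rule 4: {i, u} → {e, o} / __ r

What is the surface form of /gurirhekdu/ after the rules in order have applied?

Rule 1 (stop-cluster i-epenthesis): /k/ and /d/ form a stop–stop cluster, so [i] is inserted between them. /gurirhekdu/ → gurirhekidu.
Rule 2 (intervocalic voicing): /k/ is a voiceless stop between vowels /e/ and /i/, so it voices to [g]. /gurirhekidu/ → gurirhegidu.
Rule 3 (intervocalic h-deletion): no segment meets the environment; /gurirhegidu/ is unchanged.
Rule 4 (pre-rhotic lowering): /u/ is a high vowel immediately before /r/, so it lowers to [o]. /i/ is a high vowel immediately before /r/, so it lowers to [e]. /gurirhegidu/ → gorerhegidu.

gorerhegidu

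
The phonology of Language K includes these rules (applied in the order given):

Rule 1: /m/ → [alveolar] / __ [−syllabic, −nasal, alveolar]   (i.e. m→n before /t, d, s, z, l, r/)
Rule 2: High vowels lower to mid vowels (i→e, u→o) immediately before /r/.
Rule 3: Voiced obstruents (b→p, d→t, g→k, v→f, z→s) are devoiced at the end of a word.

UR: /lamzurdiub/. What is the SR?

Rule 1 (nasal place assimilation): /m/ precedes the alveolar consonant /z/, so it assimilates in place to [n]. /lamzurdiub/ → lanzurdiub.
Rule 2 (pre-rhotic lowering): /u/ is a high vowel immediately before /r/, so it lowers to [o]. /lanzurdiub/ → lanzordiub.
Rule 3 (final devoicing): /b/ is a voiced obstruent in word-final position, so it devoices to [p]. /lanzordiub/ → lanzordiup.

lanzordiup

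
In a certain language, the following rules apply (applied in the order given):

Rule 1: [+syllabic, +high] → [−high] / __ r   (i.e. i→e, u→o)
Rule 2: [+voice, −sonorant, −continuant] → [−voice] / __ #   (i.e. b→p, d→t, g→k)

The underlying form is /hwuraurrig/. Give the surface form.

Rule 1 (pre-rhotic lowering): /u/ is a high vowel immediately before /r/, so it lowers to [o]. /u/ is a high vowel immediately before /r/, so it lowers to [o]. /hwuraurrig/ → hworaorrig.
Rule 2 (final devoicing): /g/ is a voiced stop in word-final position, so it devoices to [k]. /hworaorrig/ → hworaorrik.

hworaorrik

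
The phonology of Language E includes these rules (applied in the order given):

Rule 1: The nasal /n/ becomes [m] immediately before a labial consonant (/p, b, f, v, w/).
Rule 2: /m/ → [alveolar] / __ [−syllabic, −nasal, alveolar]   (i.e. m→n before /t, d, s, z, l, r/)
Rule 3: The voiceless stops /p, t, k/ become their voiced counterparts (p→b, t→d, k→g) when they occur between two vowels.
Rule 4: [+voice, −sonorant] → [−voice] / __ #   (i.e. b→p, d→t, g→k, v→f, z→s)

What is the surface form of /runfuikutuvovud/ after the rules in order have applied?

Rule 1 (nasal place assimilation): /n/ precedes the labial consonant /f/, so it assimilates in place to [m]. /runfuikutuvovud/ → rumfuikutuvovud.
Rule 2 (nasal place assimilation): no segment meets the environment; /rumfuikutuvovud/ is unchanged.
Rule 3 (intervocalic voicing): /k/ is a voiceless stop between vowels /i/ and /u/, so it voices to [g]. /t/ is a voiceless stop between vowels /u/ and /u/, so it voices to [d]. /rumfuikutuvovud/ → rumfuiguduvovud.
Rule 4 (final devoicing): /d/ is a voiced obstruent in word-final position, so it devoices to [t]. /rumfuiguduvovud/ → rumfuiguduvovut.

rumfuiguduvovut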